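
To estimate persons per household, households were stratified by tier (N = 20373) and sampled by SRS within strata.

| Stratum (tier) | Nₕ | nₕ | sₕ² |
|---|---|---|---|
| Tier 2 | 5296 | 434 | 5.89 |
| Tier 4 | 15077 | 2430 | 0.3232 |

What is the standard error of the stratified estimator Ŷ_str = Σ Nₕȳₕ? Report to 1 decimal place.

Var(Ŷ_str) = Σₕ Nₕ²(1 − fₕ)sₕ²/nₕ.
Tier 2: 5296²·(1 − 434/5296)·5.89/434 = 349452.78.
Tier 4: 15077²·(1 − 2430/15077)·0.3232/2430 = 25361.068.
Sum = 374813.85.
SE = √(374813.85) = 612.2.

612.2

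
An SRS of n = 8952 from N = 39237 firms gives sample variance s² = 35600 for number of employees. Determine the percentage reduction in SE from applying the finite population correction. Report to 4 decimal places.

f = n/N = 8952/39237 = 0.22815200.
SE_no-fpc = √(s²/n) = 1.9941828; SE_fpc = √((1−f)s²/n) = 1.7519869.
Ratio = √(1−f) = 0.87854880. Reduction = 100·(1 − 0.87854880) = 12.1451%.

12.1451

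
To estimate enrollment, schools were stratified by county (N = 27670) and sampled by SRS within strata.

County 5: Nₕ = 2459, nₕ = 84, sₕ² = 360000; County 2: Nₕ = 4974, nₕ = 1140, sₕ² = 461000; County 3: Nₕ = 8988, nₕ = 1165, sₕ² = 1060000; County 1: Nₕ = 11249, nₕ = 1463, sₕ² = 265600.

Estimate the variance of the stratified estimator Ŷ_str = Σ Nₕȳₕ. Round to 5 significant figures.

Var(Ŷ_str) = Σₕ Nₕ²(1 − fₕ)sₕ²/nₕ.
County 5: 2459²·(1 − 84/2459)·360000/84 = 2.5029107 × 10^10.
County 2: 4974²·(1 − 1140/4974)·461000/1140 = 7.7117681 × 10^9.
County 3: 8988²·(1 − 1165/8988)·1060000/1165 = 6.397589 × 10^10.
County 1: 11249²·(1 − 1463/11249)·265600/1463 = 1.9984941 × 10^10.
Sum = 1.1670171 × 10^11.

1.1670 × 10^11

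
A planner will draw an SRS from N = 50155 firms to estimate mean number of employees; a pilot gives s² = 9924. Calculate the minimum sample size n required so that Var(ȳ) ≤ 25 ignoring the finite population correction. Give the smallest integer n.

Without fpc, n₀ = s²/D = 9924/25 = 396.9600.
Rounding up, n = 397.

397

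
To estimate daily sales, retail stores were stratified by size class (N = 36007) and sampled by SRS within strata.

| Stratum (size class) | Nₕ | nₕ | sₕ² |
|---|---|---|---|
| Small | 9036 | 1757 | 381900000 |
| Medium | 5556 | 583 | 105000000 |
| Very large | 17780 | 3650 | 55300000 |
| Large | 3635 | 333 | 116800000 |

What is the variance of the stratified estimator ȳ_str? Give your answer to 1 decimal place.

21048.1

Var(ȳ_str) = Σₕ Wₕ²(1 − fₕ)sₕ²/nₕ with Wₕ = Nₕ/N, N = 36007.
Small: Wₕ = 0.25095120; term = 0.25095120²·(1 − 0.19444444)·381900000/1757 = 11026.863.
Medium: Wₕ = 0.15430333; term = 0.15430333²·(1 − 0.10493161)·105000000/583 = 3838.1997.
Very large: Wₕ = 0.49379287; term = 0.49379287²·(1 − 0.20528684)·55300000/3650 = 2935.8395.
Large: Wₕ = 0.10095259; term = 0.10095259²·(1 − 0.09160935)·116800000/333 = 3247.1789.
Sum = 21048.081.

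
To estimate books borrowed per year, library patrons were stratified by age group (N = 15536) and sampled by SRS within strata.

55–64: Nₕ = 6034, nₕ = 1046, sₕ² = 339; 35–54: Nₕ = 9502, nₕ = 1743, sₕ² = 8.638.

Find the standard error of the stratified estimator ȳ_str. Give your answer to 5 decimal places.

0.20476

Var(ȳ_str) = Σₕ Wₕ²(1 − fₕ)sₕ²/nₕ with Wₕ = Nₕ/N, N = 15536.
55–64: Wₕ = 0.38838826; term = 0.38838826²·(1 − 0.17335101)·339/1046 = 0.040413023.
35–54: Wₕ = 0.61161174; term = 0.61161174²·(1 − 0.18343507)·8.638/1743 = 0.001513764.
Sum = 0.041926787.
SE = √(0.041926787) = 0.20476.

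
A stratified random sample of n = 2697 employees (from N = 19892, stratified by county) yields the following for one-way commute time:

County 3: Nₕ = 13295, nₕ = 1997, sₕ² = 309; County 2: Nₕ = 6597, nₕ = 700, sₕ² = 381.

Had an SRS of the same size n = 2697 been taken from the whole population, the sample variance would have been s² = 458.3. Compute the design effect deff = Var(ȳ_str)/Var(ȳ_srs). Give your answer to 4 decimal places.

0.7642

Var(ȳ_str) = Σ Wₕ²(1−fₕ)sₕ²/nₕ with Wₕ = Nₕ/19892:
  County 3: (13295/19892)²·(1−1997/13295)·309/1997 = 0.058737225
  County 2: (6597/19892)²·(1−700/6597)·381/700 = 0.053511564
  → Var(ȳ_str) = 0.11224879.
Var(ȳ_srs) = (1 − 2697/19892)·458.3/2697 = 0.14689014.
deff = 0.11224879 / 0.14689014 = 0.7642.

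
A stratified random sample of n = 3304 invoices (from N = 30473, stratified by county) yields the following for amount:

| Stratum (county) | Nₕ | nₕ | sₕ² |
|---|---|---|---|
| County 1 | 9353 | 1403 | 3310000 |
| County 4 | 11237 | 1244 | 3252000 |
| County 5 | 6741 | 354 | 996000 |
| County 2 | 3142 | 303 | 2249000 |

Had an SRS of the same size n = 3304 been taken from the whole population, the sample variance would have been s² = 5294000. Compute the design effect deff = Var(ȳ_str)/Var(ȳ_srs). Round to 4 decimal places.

0.4947

Var(ȳ_str) = Σ Wₕ²(1−fₕ)sₕ²/nₕ with Wₕ = Nₕ/30473:
  County 1: (9353/30473)²·(1−1403/9353)·3310000/1403 = 188.91131
  County 4: (11237/30473)²·(1−1244/11237)·3252000/1244 = 316.11565
  County 5: (6741/30473)²·(1−354/6741)·996000/354 = 130.45084
  County 2: (3142/30473)²·(1−303/3142)·2249000/303 = 71.299745
  → Var(ȳ_str) = 706.77755.
Var(ȳ_srs) = (1 − 3304/30473)·5294000/3304 = 1428.5727.
deff = 706.77755 / 1428.5727 = 0.4947.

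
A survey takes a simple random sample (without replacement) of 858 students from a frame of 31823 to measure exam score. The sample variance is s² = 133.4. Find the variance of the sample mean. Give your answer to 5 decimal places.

0.15129

Under SRS without replacement, Var(ȳ) = (1 − f)·s²/n with f = n/N = 858/31823 = 0.02696163.
Var(ȳ) = (1 − 0.02696163)·133.4/858 = 0.97303837·0.15547786 = 0.15128592.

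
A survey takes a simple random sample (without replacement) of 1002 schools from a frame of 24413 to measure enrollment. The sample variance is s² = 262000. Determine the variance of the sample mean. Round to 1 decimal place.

250.7

Under SRS without replacement, Var(ȳ) = (1 − f)·s²/n with f = n/N = 1002/24413 = 0.04104371.
Var(ȳ) = (1 − 0.04104371)·262000/1002 = 0.95895629·261.47705 = 250.74506.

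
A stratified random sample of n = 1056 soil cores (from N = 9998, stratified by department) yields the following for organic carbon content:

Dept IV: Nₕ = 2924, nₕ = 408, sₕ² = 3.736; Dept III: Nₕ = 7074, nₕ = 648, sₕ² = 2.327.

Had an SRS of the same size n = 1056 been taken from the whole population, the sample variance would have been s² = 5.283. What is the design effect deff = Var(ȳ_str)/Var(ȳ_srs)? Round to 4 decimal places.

Var(ȳ_str) = Σ Wₕ²(1−fₕ)sₕ²/nₕ with Wₕ = Nₕ/9998:
  Dept IV: (2924/9998)²·(1−408/2924)·3.736/408 = 6.7392015 × 10^-4
  Dept III: (7074/9998)²·(1−648/7074)·2.327/648 = 0.0016330553
  → Var(ȳ_str) = 0.0023069755.
Var(ȳ_srs) = (1 − 1056/9998)·5.283/1056 = 0.0044744352.
deff = 0.0023069755 / 0.0044744352 = 0.5156.

0.5156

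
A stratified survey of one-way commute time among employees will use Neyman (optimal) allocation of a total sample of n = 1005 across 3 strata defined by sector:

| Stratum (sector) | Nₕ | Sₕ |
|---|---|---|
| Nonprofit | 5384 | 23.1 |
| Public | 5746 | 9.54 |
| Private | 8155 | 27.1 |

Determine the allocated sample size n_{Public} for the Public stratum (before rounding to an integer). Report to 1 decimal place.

Neyman allocation: nₕ = n·NₕSₕ / Σⱼ NⱼSⱼ.
Σ NⱼSⱼ = 5384·23.1 + 5746·9.54 + 8155·27.1 = 400187.74.
n_{Public} = 1005·5746·9.54 / 400187.74 = 137.7.

137.7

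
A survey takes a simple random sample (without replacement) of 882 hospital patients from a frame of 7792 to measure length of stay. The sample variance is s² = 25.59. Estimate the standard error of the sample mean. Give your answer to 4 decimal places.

0.1604

Under SRS without replacement, Var(ȳ) = (1 − f)·s²/n with f = n/N = 882/7792 = 0.11319302.
Var(ȳ) = (1 − 0.11319302)·25.59/882 = 0.88680698·0.029013605 = 0.025729468.
SE(ȳ) = √(0.025729468) = 0.1604.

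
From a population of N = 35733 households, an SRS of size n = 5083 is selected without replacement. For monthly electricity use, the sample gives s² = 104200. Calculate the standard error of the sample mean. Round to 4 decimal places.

Under SRS without replacement, Var(ȳ) = (1 − f)·s²/n with f = n/N = 5083/35733 = 0.14224946.
Var(ȳ) = (1 − 0.14224946)·104200/5083 = 0.85775054·20.499705 = 17.583633.
SE(ȳ) = √(17.583633) = 4.1933.

4.1933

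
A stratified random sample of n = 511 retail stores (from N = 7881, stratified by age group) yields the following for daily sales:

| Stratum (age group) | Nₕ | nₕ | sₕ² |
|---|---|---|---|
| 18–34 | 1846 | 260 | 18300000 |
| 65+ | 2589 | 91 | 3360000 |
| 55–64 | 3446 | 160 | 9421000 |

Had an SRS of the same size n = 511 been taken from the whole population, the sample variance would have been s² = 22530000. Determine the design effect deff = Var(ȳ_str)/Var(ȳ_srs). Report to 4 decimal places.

Var(ȳ_str) = Σ Wₕ²(1−fₕ)sₕ²/nₕ with Wₕ = Nₕ/7881:
  18–34: (1846/7881)²·(1−260/1846)·18300000/260 = 3317.7982
  65+: (2589/7881)²·(1−91/2589)·3360000/91 = 3844.6757
  55–64: (3446/7881)²·(1−160/3446)·9421000/160 = 10734.88
  → Var(ȳ_str) = 17897.354.
Var(ȳ_srs) = (1 − 511/7881)·22530000/511 = 41231.245.
deff = 17897.354 / 41231.245 = 0.4341.

0.4341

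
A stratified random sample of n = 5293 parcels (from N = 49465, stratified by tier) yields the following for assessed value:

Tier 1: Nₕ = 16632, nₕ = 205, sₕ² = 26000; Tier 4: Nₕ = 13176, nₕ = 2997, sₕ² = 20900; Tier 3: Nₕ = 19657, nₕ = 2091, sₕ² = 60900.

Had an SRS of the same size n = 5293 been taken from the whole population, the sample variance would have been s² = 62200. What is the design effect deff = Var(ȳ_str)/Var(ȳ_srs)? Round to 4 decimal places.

1.7776

Var(ȳ_str) = Σ Wₕ²(1−fₕ)sₕ²/nₕ with Wₕ = Nₕ/49465:
  Tier 1: (16632/49465)²·(1−205/16632)·26000/205 = 14.162052
  Tier 4: (13176/49465)²·(1−2997/13176)·20900/2997 = 0.38225416
  Tier 3: (19657/49465)²·(1−2091/19657)·60900/2091 = 4.1101469
  → Var(ȳ_str) = 18.654453.
Var(ȳ_srs) = (1 − 5293/49465)·62200/5293 = 10.493915.
deff = 18.654453 / 10.493915 = 1.7776.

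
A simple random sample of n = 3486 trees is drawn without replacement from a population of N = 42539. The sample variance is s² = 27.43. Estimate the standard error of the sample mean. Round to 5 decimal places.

Under SRS without replacement, Var(ȳ) = (1 − f)·s²/n with f = n/N = 3486/42539 = 0.08194833.
Var(ȳ) = (1 − 0.08194833)·27.43/3486 = 0.91805167·0.0078686173 = 0.0072237973.
SE(ȳ) = √(0.0072237973) = 0.08499.

0.08499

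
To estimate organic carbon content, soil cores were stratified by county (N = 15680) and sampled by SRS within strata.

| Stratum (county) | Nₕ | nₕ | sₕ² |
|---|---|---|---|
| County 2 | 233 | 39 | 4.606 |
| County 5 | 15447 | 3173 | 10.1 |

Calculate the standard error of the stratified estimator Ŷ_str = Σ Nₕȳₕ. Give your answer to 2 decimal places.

Var(Ŷ_str) = Σₕ Nₕ²(1 − fₕ)sₕ²/nₕ.
County 2: 233²·(1 − 39/233)·4.606/39 = 5338.4721.
County 5: 15447²·(1 − 3173/15447)·10.1/3173 = 603505.97.
Sum = 608844.44.
SE = √(608844.44) = 780.28.

780.28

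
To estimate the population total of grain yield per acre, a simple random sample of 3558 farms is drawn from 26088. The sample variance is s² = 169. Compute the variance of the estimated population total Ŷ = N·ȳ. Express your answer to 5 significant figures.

2.7918 × 10^7

Var(Ŷ) = N²·Var(ȳ) = N²·(1 − n/N)·s²/n.
f = 3558/26088 = 0.13638454; Var(ȳ) = 0.86361546·169/3558 = 0.041020521.
Var(Ŷ) = 26088² · 0.041020521 = 2.79179 × 10^7.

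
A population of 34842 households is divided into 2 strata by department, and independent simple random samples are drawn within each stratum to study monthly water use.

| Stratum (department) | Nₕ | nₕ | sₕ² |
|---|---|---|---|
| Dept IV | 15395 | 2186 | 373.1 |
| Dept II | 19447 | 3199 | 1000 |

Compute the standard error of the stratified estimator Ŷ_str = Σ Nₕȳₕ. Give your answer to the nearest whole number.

Var(Ŷ_str) = Σₕ Nₕ²(1 − fₕ)sₕ²/nₕ.
Dept IV: 15395²·(1 − 2186/15395)·373.1/2186 = 3.4707611 × 10^7.
Dept II: 19447²·(1 − 3199/19447)·1000/3199 = 9.8773009 × 10^7.
Sum = 1.3348062 × 10^8.
SE = √(1.3348062 × 10^8) = 11553.

11553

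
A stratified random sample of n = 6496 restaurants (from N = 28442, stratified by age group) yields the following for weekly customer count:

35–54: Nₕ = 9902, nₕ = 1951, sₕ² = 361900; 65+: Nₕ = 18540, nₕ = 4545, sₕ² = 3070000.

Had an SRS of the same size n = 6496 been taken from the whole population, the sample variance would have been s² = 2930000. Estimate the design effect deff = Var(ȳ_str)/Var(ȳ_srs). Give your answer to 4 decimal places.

Var(ȳ_str) = Σ Wₕ²(1−fₕ)sₕ²/nₕ with Wₕ = Nₕ/28442:
  35–54: (9902/28442)²·(1−1951/9902)·361900/1951 = 18.053264
  65+: (18540/28442)²·(1−4545/18540)·3070000/4545 = 216.65407
  → Var(ȳ_str) = 234.70733.
Var(ȳ_srs) = (1 − 6496/28442)·2930000/6496 = 348.03013.
deff = 234.70733 / 348.03013 = 0.6744.

0.6744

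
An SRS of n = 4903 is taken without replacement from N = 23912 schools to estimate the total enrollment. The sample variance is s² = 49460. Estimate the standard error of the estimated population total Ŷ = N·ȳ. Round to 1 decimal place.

Var(Ŷ) = N²·Var(ȳ) = N²·(1 − n/N)·s²/n.
f = 4903/23912 = 0.20504349; Var(ȳ) = 0.79495651·49460/4903 = 8.0192839.
Var(Ŷ) = 23912² · 8.0192839 = 4.5852962 × 10^9.
SE(Ŷ) = √(4.5852962 × 10^9) = 67714.8.

67714.8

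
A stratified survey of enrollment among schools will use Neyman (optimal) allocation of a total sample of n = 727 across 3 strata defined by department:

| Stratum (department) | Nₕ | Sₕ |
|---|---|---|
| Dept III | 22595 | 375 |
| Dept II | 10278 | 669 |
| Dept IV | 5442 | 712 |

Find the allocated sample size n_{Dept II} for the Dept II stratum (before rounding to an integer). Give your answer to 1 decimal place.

260.0

Neyman allocation: nₕ = n·NₕSₕ / Σⱼ NⱼSⱼ.
Σ NⱼSⱼ = 22595·375 + 10278·669 + 5442·712 = 1.9223811 × 10^7.
n_{Dept II} = 727·10278·669 / (1.9223811 × 10^7) = 260.0.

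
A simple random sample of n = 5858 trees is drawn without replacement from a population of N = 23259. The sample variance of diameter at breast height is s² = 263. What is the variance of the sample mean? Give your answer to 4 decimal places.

0.0336

Under SRS without replacement, Var(ȳ) = (1 − f)·s²/n with f = n/N = 5858/23259 = 0.25185950.
Var(ȳ) = (1 − 0.25185950)·263/5858 = 0.74814050·0.044895869 = 0.033588418.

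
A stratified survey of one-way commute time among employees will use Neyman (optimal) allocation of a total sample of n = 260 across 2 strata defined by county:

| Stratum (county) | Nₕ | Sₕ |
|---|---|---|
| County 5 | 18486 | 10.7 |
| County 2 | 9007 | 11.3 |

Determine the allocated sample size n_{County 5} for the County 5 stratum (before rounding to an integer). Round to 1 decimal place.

Neyman allocation: nₕ = n·NₕSₕ / Σⱼ NⱼSⱼ.
Σ NⱼSⱼ = 18486·10.7 + 9007·11.3 = 299579.3.
n_{County 5} = 260·18486·10.7 / 299579.3 = 171.7.

171.7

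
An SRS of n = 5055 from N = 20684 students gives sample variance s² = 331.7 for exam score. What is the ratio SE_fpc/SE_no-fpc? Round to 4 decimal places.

0.8693

f = n/N = 5055/20684 = 0.24439180.
SE_no-fpc = √(s²/n) = 0.2561605; SE_fpc = √((1−f)s²/n) = 0.22266937.
Ratio = √(1−f) = 0.86925727.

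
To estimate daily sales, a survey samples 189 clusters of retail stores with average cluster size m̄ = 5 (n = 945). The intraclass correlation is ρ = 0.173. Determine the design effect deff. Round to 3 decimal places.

1.692

deff = 1 + (5 − 1)·0.173 = 1 + 0.692 = 1.692.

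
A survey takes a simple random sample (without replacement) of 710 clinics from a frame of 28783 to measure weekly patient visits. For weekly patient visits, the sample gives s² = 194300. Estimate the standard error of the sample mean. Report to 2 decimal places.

16.34

Under SRS without replacement, Var(ȳ) = (1 − f)·s²/n with f = n/N = 710/28783 = 0.02466734.
Var(ȳ) = (1 − 0.02466734)·194300/710 = 0.97533266·273.66197 = 266.91146.
SE(ȳ) = √(266.91146) = 16.34.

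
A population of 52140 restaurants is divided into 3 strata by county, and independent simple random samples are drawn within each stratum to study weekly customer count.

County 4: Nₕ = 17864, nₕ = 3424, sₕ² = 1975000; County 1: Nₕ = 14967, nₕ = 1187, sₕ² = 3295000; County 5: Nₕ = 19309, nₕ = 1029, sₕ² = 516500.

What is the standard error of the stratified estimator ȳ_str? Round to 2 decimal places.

18.18

Var(ȳ_str) = Σₕ Wₕ²(1 − fₕ)sₕ²/nₕ with Wₕ = Nₕ/N, N = 52140.
County 4: Wₕ = 0.34261603; term = 0.34261603²·(1 − 0.19167040)·1975000/3424 = 54.73148.
County 1: Wₕ = 0.28705409; term = 0.28705409²·(1 − 0.07930781)·3295000/1187 = 210.5943.
County 5: Wₕ = 0.37032988; term = 0.37032988²·(1 − 0.05329121)·516500/1029 = 65.170173.
Sum = 330.49595.
SE = √(330.49595) = 18.18.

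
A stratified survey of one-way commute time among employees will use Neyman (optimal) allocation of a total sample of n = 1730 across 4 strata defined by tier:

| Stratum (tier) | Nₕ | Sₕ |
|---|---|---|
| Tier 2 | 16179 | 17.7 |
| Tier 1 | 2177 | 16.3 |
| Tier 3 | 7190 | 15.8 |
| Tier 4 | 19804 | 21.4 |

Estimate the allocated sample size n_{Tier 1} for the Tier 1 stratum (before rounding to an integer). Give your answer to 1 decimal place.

71.4

Neyman allocation: nₕ = n·NₕSₕ / Σⱼ NⱼSⱼ.
Σ NⱼSⱼ = 16179·17.7 + 2177·16.3 + 7190·15.8 + 19804·21.4 = 859261.
n_{Tier 1} = 1730·2177·16.3 / 859261 = 71.4.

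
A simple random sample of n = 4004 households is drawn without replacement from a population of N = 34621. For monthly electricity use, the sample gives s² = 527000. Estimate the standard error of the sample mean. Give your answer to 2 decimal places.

10.79

Under SRS without replacement, Var(ȳ) = (1 − f)·s²/n with f = n/N = 4004/34621 = 0.11565235.
Var(ȳ) = (1 − 0.11565235)·527000/4004 = 0.88434765·131.61838 = 116.39641.
SE(ȳ) = √(116.39641) = 10.79.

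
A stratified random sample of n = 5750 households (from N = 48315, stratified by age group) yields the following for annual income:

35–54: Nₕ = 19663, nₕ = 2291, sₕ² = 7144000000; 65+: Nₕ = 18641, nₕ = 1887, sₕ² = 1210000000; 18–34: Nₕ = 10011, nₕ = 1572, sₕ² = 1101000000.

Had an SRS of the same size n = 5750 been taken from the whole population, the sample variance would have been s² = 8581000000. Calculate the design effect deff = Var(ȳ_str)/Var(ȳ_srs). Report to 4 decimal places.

0.4316

Var(ȳ_str) = Σ Wₕ²(1−fₕ)sₕ²/nₕ with Wₕ = Nₕ/48315:
  35–54: (19663/48315)²·(1−2291/19663)·7144000000/2291 = 456301.6
  65+: (18641/48315)²·(1−1887/18641)·1210000000/1887 = 85790.109
  18–34: (10011/48315)²·(1−1572/10011)·1101000000/1572 = 25347.741
  → Var(ȳ_str) = 567439.45.
Var(ȳ_srs) = (1 − 5750/48315)·8581000000/5750 = 1.3147425 × 10^6.
deff = 567439.45 / (1.3147425 × 10^6) = 0.4316.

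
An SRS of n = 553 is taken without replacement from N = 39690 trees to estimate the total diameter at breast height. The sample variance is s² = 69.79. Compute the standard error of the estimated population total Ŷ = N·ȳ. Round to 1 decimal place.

14001.3

Var(Ŷ) = N²·Var(ȳ) = N²·(1 − n/N)·s²/n.
f = 553/39690 = 0.01393298; Var(ȳ) = 0.98606702·69.79/553 = 0.12444415.
Var(Ŷ) = 39690² · 0.12444415 = 1.9603638 × 10^8.
SE(Ŷ) = √(1.9603638 × 10^8) = 14001.3.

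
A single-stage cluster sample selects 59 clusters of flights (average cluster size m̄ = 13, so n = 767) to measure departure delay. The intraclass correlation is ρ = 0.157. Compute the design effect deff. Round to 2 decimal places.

2.88

deff = 1 + (13 − 1)·0.157 = 1 + 1.884 = 2.884.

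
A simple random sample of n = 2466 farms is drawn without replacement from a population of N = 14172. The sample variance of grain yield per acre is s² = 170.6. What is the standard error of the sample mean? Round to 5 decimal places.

Under SRS without replacement, Var(ȳ) = (1 − f)·s²/n with f = n/N = 2466/14172 = 0.17400508.
Var(ȳ) = (1 − 0.17400508)·170.6/2466 = 0.82599492·0.06918086 = 0.057143039.
SE(ȳ) = √(0.057143039) = 0.23905.

0.23905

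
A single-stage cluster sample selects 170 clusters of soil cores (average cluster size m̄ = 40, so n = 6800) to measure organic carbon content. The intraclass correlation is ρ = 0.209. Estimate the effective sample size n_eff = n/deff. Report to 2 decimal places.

deff = 1 + (40 − 1)·0.209 = 1 + 8.151 = 9.151.
n_eff = 6800 / 9.151 = 743.09.

743.09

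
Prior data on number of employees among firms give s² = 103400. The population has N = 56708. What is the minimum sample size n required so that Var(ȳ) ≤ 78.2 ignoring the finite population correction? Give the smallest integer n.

Without fpc, n₀ = s²/D = 103400/78.2 = 1322.2506.
Rounding up, n = 1323.

1323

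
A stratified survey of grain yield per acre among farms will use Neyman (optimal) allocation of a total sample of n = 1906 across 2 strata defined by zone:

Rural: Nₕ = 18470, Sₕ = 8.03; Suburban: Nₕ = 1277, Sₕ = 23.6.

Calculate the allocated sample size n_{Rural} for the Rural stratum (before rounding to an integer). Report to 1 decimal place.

1584.1

Neyman allocation: nₕ = n·NₕSₕ / Σⱼ NⱼSⱼ.
Σ NⱼSⱼ = 18470·8.03 + 1277·23.6 = 178451.3.
n_{Rural} = 1906·18470·8.03 / 178451.3 = 1584.1.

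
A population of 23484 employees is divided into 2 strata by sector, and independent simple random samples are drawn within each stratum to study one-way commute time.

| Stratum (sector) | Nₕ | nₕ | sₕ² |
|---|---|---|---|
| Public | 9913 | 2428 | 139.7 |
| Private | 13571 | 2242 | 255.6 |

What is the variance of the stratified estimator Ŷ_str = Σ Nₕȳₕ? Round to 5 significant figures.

2.1797 × 10^7

Var(Ŷ_str) = Σₕ Nₕ²(1 − fₕ)sₕ²/nₕ.
Public: 9913²·(1 − 2428/9913)·139.7/2428 = 4.2691817 × 10^6.
Private: 13571²·(1 − 2242/13571)·255.6/2242 = 1.7527851 × 10^7.
Sum = 2.1797033 × 10^7.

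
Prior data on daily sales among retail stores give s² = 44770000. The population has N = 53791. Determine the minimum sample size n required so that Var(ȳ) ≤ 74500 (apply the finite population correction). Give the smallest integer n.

Without fpc, n₀ = s²/D = 44770000/74500 = 600.9396.
With fpc, (1 − n/N)·s²/n ≤ D requires n ≥ n₀/(1 + n₀/N) = 600.9396/(1 + 600.9396/53791) = 594.3002.
Rounding up, n = 595.

595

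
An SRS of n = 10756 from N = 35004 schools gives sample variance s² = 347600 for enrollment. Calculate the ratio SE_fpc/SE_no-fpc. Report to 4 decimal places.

0.8323

f = n/N = 10756/35004 = 0.30727917.
SE_no-fpc = √(s²/n) = 5.6847908; SE_fpc = √((1−f)s²/n) = 4.731443.
Ratio = √(1−f) = 0.83229852.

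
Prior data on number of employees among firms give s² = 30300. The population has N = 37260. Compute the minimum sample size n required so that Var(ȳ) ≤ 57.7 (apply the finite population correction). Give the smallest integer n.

Without fpc, n₀ = s²/D = 30300/57.7 = 525.1300.
With fpc, (1 − n/N)·s²/n ≤ D requires n ≥ n₀/(1 + n₀/N) = 525.1300/(1 + 525.1300/37260) = 517.8319.
Rounding up, n = 518.

518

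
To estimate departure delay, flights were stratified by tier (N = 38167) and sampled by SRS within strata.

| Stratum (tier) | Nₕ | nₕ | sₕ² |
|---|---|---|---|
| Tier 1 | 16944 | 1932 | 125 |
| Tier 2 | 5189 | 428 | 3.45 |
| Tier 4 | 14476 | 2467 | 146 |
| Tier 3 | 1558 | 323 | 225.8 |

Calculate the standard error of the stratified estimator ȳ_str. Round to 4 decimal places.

Var(ȳ_str) = Σₕ Wₕ²(1 − fₕ)sₕ²/nₕ with Wₕ = Nₕ/N, N = 38167.
Tier 1: Wₕ = 0.44394372; term = 0.44394372²·(1 − 0.11402266)·125/1932 = 0.011297474.
Tier 2: Wₕ = 0.13595514; term = 0.13595514²·(1 − 0.08248217)·3.45/428 = 1.3670397 × 10^-4.
Tier 4: Wₕ = 0.37928053; term = 0.37928053²·(1 − 0.17042001)·146/2467 = 0.007062575.
Tier 3: Wₕ = 0.04082060; term = 0.04082060²·(1 − 0.20731707)·225.8/323 = 9.2337854 × 10^-4.
Sum = 0.019420132.
SE = √(0.019420132) = 0.1394.

0.1394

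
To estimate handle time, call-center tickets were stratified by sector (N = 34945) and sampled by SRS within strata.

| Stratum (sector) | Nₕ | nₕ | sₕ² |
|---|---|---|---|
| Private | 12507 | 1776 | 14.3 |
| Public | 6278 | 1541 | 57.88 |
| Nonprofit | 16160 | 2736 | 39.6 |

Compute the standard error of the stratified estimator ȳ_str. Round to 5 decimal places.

Var(ȳ_str) = Σₕ Wₕ²(1 − fₕ)sₕ²/nₕ with Wₕ = Nₕ/N, N = 34945.
Private: Wₕ = 0.35790528; term = 0.35790528²·(1 − 0.14200048)·14.3/1776 = 8.849451 × 10^-4.
Public: Wₕ = 0.17965374; term = 0.17965374²·(1 − 0.24546034)·57.88/1541 = 9.1470381 × 10^-4.
Nonprofit: Wₕ = 0.46244098; term = 0.46244098²·(1 − 0.16930693)·39.6/2736 = 0.0025711789.
Sum = 0.0043708278.
SE = √(0.0043708278) = 0.06611.

0.06611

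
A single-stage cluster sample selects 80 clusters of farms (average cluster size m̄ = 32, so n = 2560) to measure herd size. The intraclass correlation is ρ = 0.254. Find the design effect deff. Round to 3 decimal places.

8.874

deff = 1 + (32 − 1)·0.254 = 1 + 7.874 = 8.874.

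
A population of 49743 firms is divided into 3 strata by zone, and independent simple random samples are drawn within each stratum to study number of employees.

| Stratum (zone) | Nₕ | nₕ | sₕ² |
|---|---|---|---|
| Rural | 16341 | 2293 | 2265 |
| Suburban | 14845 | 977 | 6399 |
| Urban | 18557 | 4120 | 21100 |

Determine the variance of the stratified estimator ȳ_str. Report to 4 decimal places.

Var(ȳ_str) = Σₕ Wₕ²(1 − fₕ)sₕ²/nₕ with Wₕ = Nₕ/N, N = 49743.
Rural: Wₕ = 0.32850853; term = 0.32850853²·(1 − 0.14032189)·2265/2293 = 0.091641741.
Suburban: Wₕ = 0.29843395; term = 0.29843395²·(1 − 0.06581341)·6399/977 = 0.54493868.
Urban: Wₕ = 0.37305752; term = 0.37305752²·(1 − 0.22201865)·21100/4120 = 0.5545057.
Sum = 1.1910861.

1.1911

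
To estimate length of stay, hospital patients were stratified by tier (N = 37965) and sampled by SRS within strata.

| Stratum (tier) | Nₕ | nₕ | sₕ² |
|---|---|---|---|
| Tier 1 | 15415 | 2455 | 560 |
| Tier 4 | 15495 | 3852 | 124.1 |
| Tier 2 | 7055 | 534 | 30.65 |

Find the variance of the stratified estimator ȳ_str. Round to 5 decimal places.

0.03748

Var(ȳ_str) = Σₕ Wₕ²(1 − fₕ)sₕ²/nₕ with Wₕ = Nₕ/N, N = 37965.
Tier 1: Wₕ = 0.40603187; term = 0.40603187²·(1 − 0.15926046)·560/2455 = 0.031616825.
Tier 4: Wₕ = 0.40813908; term = 0.40813908²·(1 − 0.24859632)·124.1/3852 = 0.0040325074.
Tier 2: Wₕ = 0.18582905; term = 0.18582905²·(1 − 0.07569100)·30.65/534 = 0.0018320344.
Sum = 0.037481367.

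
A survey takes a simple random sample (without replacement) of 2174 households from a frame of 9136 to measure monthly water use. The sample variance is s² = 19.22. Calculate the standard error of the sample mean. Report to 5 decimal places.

Under SRS without replacement, Var(ȳ) = (1 − f)·s²/n with f = n/N = 2174/9136 = 0.23795972.
Var(ȳ) = (1 − 0.23795972)·19.22/2174 = 0.76204028·0.0088408464 = 0.006737081.
SE(ȳ) = √(0.006737081) = 0.08208.

0.08208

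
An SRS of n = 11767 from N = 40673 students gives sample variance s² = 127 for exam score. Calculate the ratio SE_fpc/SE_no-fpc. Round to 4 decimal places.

f = n/N = 11767/40673 = 0.28930740.
SE_no-fpc = √(s²/n) = 0.10388886; SE_fpc = √((1−f)s²/n) = 0.087580996.
Ratio = √(1−f) = 0.84302586.

0.8430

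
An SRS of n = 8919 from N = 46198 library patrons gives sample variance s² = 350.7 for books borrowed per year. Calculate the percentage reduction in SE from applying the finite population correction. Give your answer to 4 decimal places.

10.1702

f = n/N = 8919/46198 = 0.19306031.
SE_no-fpc = √(s²/n) = 0.1982941; SE_fpc = √((1−f)s²/n) = 0.17812724.
Ratio = √(1−f) = 0.89829822. Reduction = 100·(1 − 0.89829822) = 10.1702%.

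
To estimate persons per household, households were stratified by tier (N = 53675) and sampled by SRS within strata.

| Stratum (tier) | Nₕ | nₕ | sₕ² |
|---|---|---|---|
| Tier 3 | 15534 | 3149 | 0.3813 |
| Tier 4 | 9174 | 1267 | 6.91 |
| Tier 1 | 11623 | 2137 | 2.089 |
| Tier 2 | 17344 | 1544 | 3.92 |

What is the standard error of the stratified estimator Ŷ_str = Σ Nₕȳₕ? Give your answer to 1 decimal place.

Var(Ŷ_str) = Σₕ Nₕ²(1 − fₕ)sₕ²/nₕ.
Tier 3: 15534²·(1 − 3149/15534)·0.3813/3149 = 23295.576.
Tier 4: 9174²·(1 − 1267/9174)·6.91/1267 = 395614.23.
Tier 1: 11623²·(1 − 2137/11623)·2.089/2137 = 107779.28.
Tier 2: 17344²·(1 − 1544/17344)·3.92/1544 = 695737.04.
Sum = 1.2224261 × 10^6.
SE = √(1.2224261 × 10^6) = 1105.6.

1105.6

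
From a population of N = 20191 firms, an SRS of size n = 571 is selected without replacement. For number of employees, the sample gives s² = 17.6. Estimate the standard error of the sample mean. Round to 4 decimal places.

0.1731

Under SRS without replacement, Var(ȳ) = (1 − f)·s²/n with f = n/N = 571/20191 = 0.02827993.
Var(ȳ) = (1 − 0.02827993)·17.6/571 = 0.97172007·0.030823117 = 0.029951442.
SE(ȳ) = √(0.029951442) = 0.1731.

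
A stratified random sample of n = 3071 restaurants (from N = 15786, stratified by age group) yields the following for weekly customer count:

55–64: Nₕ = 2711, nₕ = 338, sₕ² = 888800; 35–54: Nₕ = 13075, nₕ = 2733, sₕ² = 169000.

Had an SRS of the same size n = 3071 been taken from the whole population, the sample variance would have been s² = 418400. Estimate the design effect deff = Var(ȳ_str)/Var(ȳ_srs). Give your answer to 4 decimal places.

Var(ȳ_str) = Σ Wₕ²(1−fₕ)sₕ²/nₕ with Wₕ = Nₕ/15786:
  55–64: (2711/15786)²·(1−338/2711)·888800/338 = 67.884466
  35–54: (13075/15786)²·(1−2733/13075)·169000/2733 = 33.554371
  → Var(ȳ_str) = 101.43884.
Var(ȳ_srs) = (1 − 3071/15786)·418400/3071 = 109.73777.
deff = 101.43884 / 109.73777 = 0.9244.

0.9244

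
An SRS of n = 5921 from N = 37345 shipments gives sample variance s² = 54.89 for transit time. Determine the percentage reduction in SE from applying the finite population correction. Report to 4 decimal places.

f = n/N = 5921/37345 = 0.15854867.
SE_no-fpc = √(s²/n) = 0.096282883; SE_fpc = √((1−f)s²/n) = 0.08832092.
Ratio = √(1−f) = 0.91730656. Reduction = 100·(1 − 0.91730656) = 8.2693%.

8.2693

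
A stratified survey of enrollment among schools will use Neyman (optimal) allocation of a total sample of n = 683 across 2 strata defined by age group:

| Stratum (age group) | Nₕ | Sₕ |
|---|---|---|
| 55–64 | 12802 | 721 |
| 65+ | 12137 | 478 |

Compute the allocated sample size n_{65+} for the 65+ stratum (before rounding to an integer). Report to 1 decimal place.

263.6

Neyman allocation: nₕ = n·NₕSₕ / Σⱼ NⱼSⱼ.
Σ NⱼSⱼ = 12802·721 + 12137·478 = 1.5031728 × 10^7.
n_{65+} = 683·12137·478 / (1.5031728 × 10^7) = 263.6.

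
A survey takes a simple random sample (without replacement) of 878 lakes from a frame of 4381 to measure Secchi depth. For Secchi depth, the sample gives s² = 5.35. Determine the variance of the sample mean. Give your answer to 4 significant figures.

Under SRS without replacement, Var(ȳ) = (1 − f)·s²/n with f = n/N = 878/4381 = 0.20041087.
Var(ȳ) = (1 − 0.20041087)·5.35/878 = 0.79958913·0.0060933941 = 0.0048722117.

0.004872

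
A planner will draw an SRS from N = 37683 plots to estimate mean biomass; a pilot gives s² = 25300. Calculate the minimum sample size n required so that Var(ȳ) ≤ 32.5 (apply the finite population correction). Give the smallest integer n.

Without fpc, n₀ = s²/D = 25300/32.5 = 778.4615.
With fpc, (1 − n/N)·s²/n ≤ D requires n ≥ n₀/(1 + n₀/N) = 778.4615/(1 + 778.4615/37683) = 762.7054.
Rounding up, n = 763.

763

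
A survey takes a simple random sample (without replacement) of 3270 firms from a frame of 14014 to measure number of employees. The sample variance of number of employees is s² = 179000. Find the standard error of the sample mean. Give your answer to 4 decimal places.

Under SRS without replacement, Var(ȳ) = (1 − f)·s²/n with f = n/N = 3270/14014 = 0.23333809.
Var(ȳ) = (1 − 0.23333809)·179000/3270 = 0.76666191·54.740061 = 41.96712.
SE(ȳ) = √(41.96712) = 6.4782.

6.4782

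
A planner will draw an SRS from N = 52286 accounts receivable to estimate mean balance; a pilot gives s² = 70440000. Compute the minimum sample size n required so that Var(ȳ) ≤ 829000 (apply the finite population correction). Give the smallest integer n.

Without fpc, n₀ = s²/D = 70440000/829000 = 84.9698.
With fpc, (1 − n/N)·s²/n ≤ D requires n ≥ n₀/(1 + n₀/N) = 84.9698/(1 + 84.9698/52286) = 84.8319.
Rounding up, n = 85.

85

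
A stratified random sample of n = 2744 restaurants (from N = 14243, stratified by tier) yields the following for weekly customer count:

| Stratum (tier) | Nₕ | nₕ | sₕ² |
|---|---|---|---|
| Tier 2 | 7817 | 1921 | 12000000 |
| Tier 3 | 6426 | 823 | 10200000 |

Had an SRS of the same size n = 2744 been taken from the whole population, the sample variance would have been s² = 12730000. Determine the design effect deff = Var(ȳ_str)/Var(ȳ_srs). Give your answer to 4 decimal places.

Var(ȳ_str) = Σ Wₕ²(1−fₕ)sₕ²/nₕ with Wₕ = Nₕ/14243:
  Tier 2: (7817/14243)²·(1−1921/7817)·12000000/1921 = 1419.2161
  Tier 3: (6426/14243)²·(1−823/6426)·10200000/823 = 2199.6761
  → Var(ȳ_str) = 3618.8922.
Var(ȳ_srs) = (1 − 2744/14243)·12730000/2744 = 3745.4404.
deff = 3618.8922 / 3745.4404 = 0.9662.

0.9662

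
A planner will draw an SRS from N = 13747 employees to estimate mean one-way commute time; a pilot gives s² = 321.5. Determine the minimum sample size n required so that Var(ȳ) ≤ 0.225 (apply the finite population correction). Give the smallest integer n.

1295

Without fpc, n₀ = s²/D = 321.5/0.225 = 1428.8889.
With fpc, (1 − n/N)·s²/n ≤ D requires n ≥ n₀/(1 + n₀/N) = 1428.8889/(1 + 1428.8889/13747) = 1294.3516.
Rounding up, n = 1295.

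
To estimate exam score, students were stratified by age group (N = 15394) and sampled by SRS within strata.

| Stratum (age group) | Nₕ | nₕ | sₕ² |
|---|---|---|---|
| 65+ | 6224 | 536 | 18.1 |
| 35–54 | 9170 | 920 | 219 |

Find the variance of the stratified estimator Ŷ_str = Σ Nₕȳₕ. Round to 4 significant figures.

Var(Ŷ_str) = Σₕ Nₕ²(1 − fₕ)sₕ²/nₕ.
65+: 6224²·(1 − 536/6224)·18.1/536 = 1.1954818 × 10^6.
35–54: 9170²·(1 − 920/9170)·219/920 = 1.8008584 × 10^7.
Sum = 1.9204066 × 10^7.

1.920 × 10^7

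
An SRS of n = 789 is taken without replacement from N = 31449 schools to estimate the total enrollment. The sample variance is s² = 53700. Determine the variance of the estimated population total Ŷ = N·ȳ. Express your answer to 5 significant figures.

6.5626 × 10^10

Var(Ŷ) = N²·Var(ȳ) = N²·(1 − n/N)·s²/n.
f = 789/31449 = 0.02508824; Var(ȳ) = 0.97491176·53700/789 = 66.35331.
Var(Ŷ) = 31449² · 66.35331 = 6.5626051 × 10^10.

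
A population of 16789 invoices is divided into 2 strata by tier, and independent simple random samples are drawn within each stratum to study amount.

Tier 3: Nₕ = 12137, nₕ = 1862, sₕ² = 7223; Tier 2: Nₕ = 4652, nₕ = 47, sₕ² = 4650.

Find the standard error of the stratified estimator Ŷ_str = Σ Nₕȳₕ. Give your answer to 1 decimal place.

51021.7

Var(Ŷ_str) = Σₕ Nₕ²(1 − fₕ)sₕ²/nₕ.
Tier 3: 12137²·(1 − 1862/12137)·7223/1862 = 4.837613 × 10^8.
Tier 2: 4652²·(1 − 47/4652)·4650/47 = 2.1194561 × 10^9.
Sum = 2.6032174 × 10^9.
SE = √(2.6032174 × 10^9) = 51021.7.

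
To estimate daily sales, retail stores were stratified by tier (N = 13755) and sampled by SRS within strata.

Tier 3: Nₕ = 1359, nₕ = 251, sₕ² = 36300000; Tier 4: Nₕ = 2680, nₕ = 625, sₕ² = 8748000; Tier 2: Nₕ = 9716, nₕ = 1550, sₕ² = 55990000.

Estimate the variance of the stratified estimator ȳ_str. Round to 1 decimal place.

Var(ȳ_str) = Σₕ Wₕ²(1 − fₕ)sₕ²/nₕ with Wₕ = Nₕ/N, N = 13755.
Tier 3: Wₕ = 0.09880044; term = 0.09880044²·(1 − 0.18469463)·36300000/251 = 1150.9884.
Tier 4: Wₕ = 0.19483824; term = 0.19483824²·(1 − 0.23320896)·8748000/625 = 407.43111.
Tier 2: Wₕ = 0.70636132; term = 0.70636132²·(1 − 0.15953067)·55990000/1550 = 15147.971.
Sum = 16706.391.

16706.4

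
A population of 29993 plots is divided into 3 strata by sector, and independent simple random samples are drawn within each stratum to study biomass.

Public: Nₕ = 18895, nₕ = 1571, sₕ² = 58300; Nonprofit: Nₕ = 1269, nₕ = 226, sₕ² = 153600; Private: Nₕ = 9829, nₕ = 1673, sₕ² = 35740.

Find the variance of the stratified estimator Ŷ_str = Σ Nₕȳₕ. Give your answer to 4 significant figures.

Var(Ŷ_str) = Σₕ Nₕ²(1 − fₕ)sₕ²/nₕ.
Public: 18895²·(1 − 1571/18895)·58300/1571 = 1.2147515 × 10^10.
Nonprofit: 1269²·(1 − 226/1269)·153600/226 = 8.9955704 × 10^8.
Private: 9829²·(1 − 1673/9829)·35740/1673 = 1.7125575 × 10^9.
Sum = 1.475963 × 10^10.

1.476 × 10^10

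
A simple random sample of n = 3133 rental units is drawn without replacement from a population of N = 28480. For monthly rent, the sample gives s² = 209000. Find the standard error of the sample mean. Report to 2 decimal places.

Under SRS without replacement, Var(ȳ) = (1 − f)·s²/n with f = n/N = 3133/28480 = 0.11000702.
Var(ȳ) = (1 − 0.11000702)·209000/3133 = 0.88999298·66.709224 = 59.370741.
SE(ȳ) = √(59.370741) = 7.71.

7.71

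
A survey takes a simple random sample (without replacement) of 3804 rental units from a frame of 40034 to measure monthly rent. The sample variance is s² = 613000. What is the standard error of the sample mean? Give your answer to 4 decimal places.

Under SRS without replacement, Var(ȳ) = (1 − f)·s²/n with f = n/N = 3804/40034 = 0.09501923.
Var(ȳ) = (1 − 0.09501923)·613000/3804 = 0.90498077·161.14616 = 145.83418.
SE(ȳ) = √(145.83418) = 12.0762.

12.0762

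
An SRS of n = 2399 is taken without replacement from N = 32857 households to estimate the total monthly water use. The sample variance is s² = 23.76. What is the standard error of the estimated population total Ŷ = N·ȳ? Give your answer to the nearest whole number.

Var(Ŷ) = N²·Var(ȳ) = N²·(1 − n/N)·s²/n.
f = 2399/32857 = 0.07301336; Var(ȳ) = 0.92698664·23.76/2399 = 0.0091809931.
Var(Ŷ) = 32857² · 0.0091809931 = 9.911639 × 10^6.
SE(Ŷ) = √(9.911639 × 10^6) = 3148.

3148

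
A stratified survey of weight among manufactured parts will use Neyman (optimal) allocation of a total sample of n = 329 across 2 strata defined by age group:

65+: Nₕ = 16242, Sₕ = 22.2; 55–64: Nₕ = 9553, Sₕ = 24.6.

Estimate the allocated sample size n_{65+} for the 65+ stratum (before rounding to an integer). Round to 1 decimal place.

199.2

Neyman allocation: nₕ = n·NₕSₕ / Σⱼ NⱼSⱼ.
Σ NⱼSⱼ = 16242·22.2 + 9553·24.6 = 595576.2.
n_{65+} = 329·16242·22.2 / 595576.2 = 199.2.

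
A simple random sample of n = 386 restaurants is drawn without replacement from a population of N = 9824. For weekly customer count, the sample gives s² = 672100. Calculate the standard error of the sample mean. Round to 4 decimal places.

Under SRS without replacement, Var(ȳ) = (1 − f)·s²/n with f = n/N = 386/9824 = 0.03929153.
Var(ȳ) = (1 − 0.03929153)·672100/386 = 0.96070847·1741.1917 = 1672.7776.
SE(ȳ) = √(1672.7776) = 40.8996.

40.8996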